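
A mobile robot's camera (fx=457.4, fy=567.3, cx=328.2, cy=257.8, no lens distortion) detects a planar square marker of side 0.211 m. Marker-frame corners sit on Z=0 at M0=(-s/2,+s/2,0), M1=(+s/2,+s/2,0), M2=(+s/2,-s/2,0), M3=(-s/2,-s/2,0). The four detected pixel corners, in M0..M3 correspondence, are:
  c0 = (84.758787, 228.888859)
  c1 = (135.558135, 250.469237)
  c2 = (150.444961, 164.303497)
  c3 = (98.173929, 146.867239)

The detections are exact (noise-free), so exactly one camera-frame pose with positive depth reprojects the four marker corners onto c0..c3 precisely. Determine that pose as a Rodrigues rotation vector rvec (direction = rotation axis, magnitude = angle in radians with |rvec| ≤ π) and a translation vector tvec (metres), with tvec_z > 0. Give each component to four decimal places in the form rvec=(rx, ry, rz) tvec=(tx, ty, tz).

rvec=(0.0474, 0.3642, 0.2635) tvec=(-0.6425, -0.1471, 1.3882)

Intrinsics K: fx=457.4, fy=567.3, cx=328.2, cy=257.8
Marker side s = 0.211 m; corners in marker frame (Z=0):
  M0 = (-0.1055, +0.1055, 0)
  M1 = (+0.1055, +0.1055, 0)
  M2 = (+0.1055, -0.1055, 0)
  M3 = (-0.1055, -0.1055, 0)
Detected image corners:
  c0 = (84.758787, 228.888859) px
  c1 = (135.558135, 250.469237) px
  c2 = (150.444961, 164.303497) px
  c3 = (98.173929, 146.867239) px
Planar DLT: solve 8×8 A·h = b for H (H[2,2]=1):
  H  [+215.01691 -59.12640 +116.50685]
  H  [+43.29888 +411.52069 +197.67285]
  H  [-0.24908 +0.06695 +1.00000]
B = K⁻¹H; ‖b₁‖=0.720358, ‖b₂‖=0.720358; λ = 2/(‖b₁‖+‖b₂‖) = 1.388200, sign → tz>0 ⇒ λ=+1.388200
r₁ = λ·B[:,0] = (+0.90068,+0.26309,-0.34578); r₂ = λ·B[:,1] = (-0.24613,+0.96477,+0.09293)
r₃ = r₁×r₂ = (+0.35805,+0.00140,+0.93370); SVD([r₁ r₂ r₃]) → R = UVᵀ:
  R  [+0.90068 -0.24613 +0.35805]
  R  [+0.26309 +0.96477 +0.00140]
  R  [-0.34578 +0.09293 +0.93370]
t = (-0.64248, -0.14713, +1.38820) m
tr R = 2.799153; θ = arccos((tr R − 1)/2) = 0.451997 rad = 25.898°
axis k = ((R−Rᵀ)₃₂, (R−Rᵀ)₁₃, (R−Rᵀ)₂₁) / (2 sinθ) = (+0.104782, +0.805728, +0.582944)
rvec = θ·k = (+0.047361, +0.364187, +0.263489)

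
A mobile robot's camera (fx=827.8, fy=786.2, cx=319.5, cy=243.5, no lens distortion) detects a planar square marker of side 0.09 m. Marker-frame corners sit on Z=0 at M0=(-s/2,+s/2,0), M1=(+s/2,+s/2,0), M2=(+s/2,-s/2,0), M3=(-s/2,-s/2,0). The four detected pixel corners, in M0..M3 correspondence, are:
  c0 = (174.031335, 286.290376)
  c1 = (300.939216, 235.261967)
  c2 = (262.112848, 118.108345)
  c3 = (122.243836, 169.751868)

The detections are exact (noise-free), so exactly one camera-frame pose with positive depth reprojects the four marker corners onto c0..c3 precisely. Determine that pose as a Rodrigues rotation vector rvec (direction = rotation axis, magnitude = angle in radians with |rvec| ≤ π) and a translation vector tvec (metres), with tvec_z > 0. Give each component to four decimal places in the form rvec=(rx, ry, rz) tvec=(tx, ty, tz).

rvec=(0.4828, -0.2880, -0.3434) tvec=(-0.0643, -0.0258, 0.5188)

Intrinsics K: fx=827.8, fy=786.2, cx=319.5, cy=243.5
Marker side s = 0.09 m; corners in marker frame (Z=0):
  M0 = (-0.0450, +0.0450, 0)
  M1 = (+0.0450, +0.0450, 0)
  M2 = (+0.0450, -0.0450, 0)
  M3 = (-0.0450, -0.0450, 0)
Detected image corners:
  c0 = (174.031335, 286.290376) px
  c1 = (300.939216, 235.261967) px
  c2 = (262.112848, 118.108345) px
  c3 = (122.243836, 169.751868) px
Planar DLT: solve 8×8 A·h = b for H (H[2,2]=1):
  H  [+1556.73046 +707.77643 +216.89311]
  H  [-497.03117 +1491.94494 +204.45049]
  H  [+0.36185 +0.95674 +1.00000]
B = K⁻¹H; ‖b₁‖=1.927592, ‖b₂‖=1.927592; λ = 2/(‖b₁‖+‖b₂‖) = 0.518782, sign → tz>0 ⇒ λ=+0.518782
r₁ = λ·B[:,0] = (+0.90315,-0.38611,+0.18772); r₂ = λ·B[:,1] = (+0.25199,+0.83075,+0.49634)
r₃ = r₁×r₂ = (-0.34759,-0.40096,+0.84759); SVD([r₁ r₂ r₃]) → R = UVᵀ:
  R  [+0.90315 +0.25199 -0.34759]
  R  [-0.38611 +0.83075 -0.40096]
  R  [+0.18772 +0.49634 +0.84759]
t = (-0.06430, -0.02577, +0.51878) m
tr R = 2.581488; θ = arccos((tr R − 1)/2) = 0.658773 rad = 37.745°
axis k = ((R−Rᵀ)₃₂, (R−Rᵀ)₁₃, (R−Rᵀ)₂₁) / (2 sinθ) = (+0.732917, -0.437242, -0.521203)
rvec = θ·k = (+0.482826, -0.288043, -0.343355)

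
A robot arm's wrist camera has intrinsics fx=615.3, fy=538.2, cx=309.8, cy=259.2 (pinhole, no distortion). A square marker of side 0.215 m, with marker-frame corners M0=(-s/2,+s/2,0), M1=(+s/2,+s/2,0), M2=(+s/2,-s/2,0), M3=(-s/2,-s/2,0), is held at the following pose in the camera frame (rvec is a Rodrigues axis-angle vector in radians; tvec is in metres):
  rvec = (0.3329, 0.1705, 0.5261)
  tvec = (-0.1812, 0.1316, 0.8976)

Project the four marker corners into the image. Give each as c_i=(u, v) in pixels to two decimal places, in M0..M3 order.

Intrinsics K: fx=615.3, fy=538.2, cx=309.8, cy=259.2
Marker side s = 0.215 m; corners in marker frame (Z=0):
  M0 = (-0.1075, +0.1075, 0)
  M1 = (+0.1075, +0.1075, 0)
  M2 = (+0.1075, -0.1075, 0)
  M3 = (-0.1075, -0.1075, 0)
rvec = (0.3329, 0.1705, 0.5261), |rvec| = θ = 0.64550 rad = 36.985°
Rodrigues: sinθ=0.60160, 1−cosθ=0.20120; R = I + sinθ·[k]× + (1−cosθ)·[k]×²:
    [+0.85231 -0.46291 +0.24347]
    [+0.51773 +0.81283 -0.26694]
    [-0.07433 +0.35357 +0.93245]
t = (-0.1812, 0.1316, 0.8976) m
M0: Pc = R·M0+t = (-0.32259, +0.16332, +0.94360); u = 615.3·(-0.32259)/0.94360 + 309.8 = 99.4488, v = 538.2·(+0.16332)/0.94360 + 259.2 = 352.3550
M1: Pc = R·M1+t = (-0.13934, +0.27464, +0.92762); u = 615.3·(-0.13934)/0.92762 + 309.8 = 217.3745, v = 538.2·(+0.27464)/0.92762 + 259.2 = 418.5422
M2: Pc = R·M2+t = (-0.03981, +0.09988, +0.85160); u = 615.3·(-0.03981)/0.85160 + 309.8 = 281.0337, v = 538.2·(+0.09988)/0.85160 + 259.2 = 322.3202
M3: Pc = R·M3+t = (-0.22306, -0.01144, +0.86758); u = 615.3·(-0.22306)/0.86758 + 309.8 = 151.6026, v = 538.2·(-0.01144)/0.86758 + 259.2 = 252.1062

c0=(99.45, 352.36) c1=(217.37, 418.54) c2=(281.03, 322.32) c3=(151.60, 252.11)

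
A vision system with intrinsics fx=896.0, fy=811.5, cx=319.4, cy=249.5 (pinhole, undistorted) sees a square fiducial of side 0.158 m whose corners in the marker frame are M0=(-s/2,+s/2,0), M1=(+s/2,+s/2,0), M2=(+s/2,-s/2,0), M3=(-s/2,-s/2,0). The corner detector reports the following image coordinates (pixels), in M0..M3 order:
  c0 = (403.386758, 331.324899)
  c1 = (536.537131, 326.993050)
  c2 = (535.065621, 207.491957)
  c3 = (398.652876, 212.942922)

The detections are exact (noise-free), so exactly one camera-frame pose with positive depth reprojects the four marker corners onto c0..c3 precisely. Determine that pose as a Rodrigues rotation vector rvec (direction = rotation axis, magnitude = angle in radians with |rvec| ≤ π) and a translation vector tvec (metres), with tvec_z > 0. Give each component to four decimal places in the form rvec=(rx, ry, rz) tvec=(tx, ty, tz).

Intrinsics K: fx=896.0, fy=811.5, cx=319.4, cy=249.5
Marker side s = 0.158 m; corners in marker frame (Z=0):
  M0 = (-0.0790, +0.0790, 0)
  M1 = (+0.0790, +0.0790, 0)
  M2 = (+0.0790, -0.0790, 0)
  M3 = (-0.0790, -0.0790, 0)
Detected image corners:
  c0 = (403.386758, 331.324899) px
  c1 = (536.537131, 326.993050) px
  c2 = (535.065621, 207.491957) px
  c3 = (398.652876, 212.942922) px
Planar DLT: solve 8×8 A·h = b for H (H[2,2]=1):
  H  [+828.00249 +92.01274 +468.14629]
  H  [-45.26246 +794.42493 +270.42398]
  H  [-0.05320 +0.15442 +1.00000]
B = K⁻¹H; ‖b₁‖=0.945396, ‖b₂‖=0.945396; λ = 2/(‖b₁‖+‖b₂‖) = 1.057758, sign → tz>0 ⇒ λ=+1.057758
r₁ = λ·B[:,0] = (+0.99754,-0.04170,-0.05627); r₂ = λ·B[:,1] = (+0.05040,+0.98528,+0.16334)
r₃ = r₁×r₂ = (+0.04863,-0.16577,+0.98496); SVD([r₁ r₂ r₃]) → R = UVᵀ:
  R  [+0.99754 +0.05040 +0.04863]
  R  [-0.04170 +0.98528 -0.16577]
  R  [-0.05627 +0.16334 +0.98496]
t = (+0.17560, +0.02727, +1.05776) m
tr R = 2.967790; θ = arccos((tr R − 1)/2) = 0.179713 rad = 10.297°
axis k = ((R−Rᵀ)₃₂, (R−Rᵀ)₁₃, (R−Rᵀ)₂₁) / (2 sinθ) = (+0.920611, +0.293449, -0.257611)
rvec = θ·k = (+0.165446, +0.052737, -0.046296)

rvec=(0.1654, 0.0527, -0.0463) tvec=(0.1756, 0.0273, 1.0578)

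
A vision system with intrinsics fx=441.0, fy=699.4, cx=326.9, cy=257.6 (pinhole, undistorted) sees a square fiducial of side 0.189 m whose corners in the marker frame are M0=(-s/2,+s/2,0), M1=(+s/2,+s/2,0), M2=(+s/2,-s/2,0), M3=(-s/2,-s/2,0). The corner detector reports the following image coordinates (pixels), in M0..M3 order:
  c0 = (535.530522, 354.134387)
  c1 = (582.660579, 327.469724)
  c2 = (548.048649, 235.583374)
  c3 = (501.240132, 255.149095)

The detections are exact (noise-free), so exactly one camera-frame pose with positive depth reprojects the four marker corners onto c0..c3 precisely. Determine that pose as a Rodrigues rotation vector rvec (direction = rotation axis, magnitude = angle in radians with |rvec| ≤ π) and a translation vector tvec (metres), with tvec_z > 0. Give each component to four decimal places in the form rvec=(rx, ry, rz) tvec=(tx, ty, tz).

rvec=(-0.4199, -0.3693, -0.2886) tvec=(0.6036, 0.0599, 1.2366)

Intrinsics K: fx=441.0, fy=699.4, cx=326.9, cy=257.6
Marker side s = 0.189 m; corners in marker frame (Z=0):
  M0 = (-0.0945, +0.0945, 0)
  M1 = (+0.0945, +0.0945, 0)
  M2 = (+0.0945, -0.0945, 0)
  M3 = (-0.0945, -0.0945, 0)
Detected image corners:
  c0 = (535.530522, 354.134387) px
  c1 = (582.660579, 327.469724) px
  c2 = (548.048649, 235.583374) px
  c3 = (501.240132, 255.149095) px
Planar DLT: solve 8×8 A·h = b for H (H[2,2]=1):
  H  [+425.54723 +32.81399 +542.14603]
  H  [-26.04847 +423.51416 +291.48322]
  H  [+0.32675 -0.27588 +1.00000]
B = K⁻¹H; ‖b₁‖=0.808683, ‖b₂‖=0.808683; λ = 2/(‖b₁‖+‖b₂‖) = 1.236578, sign → tz>0 ⇒ λ=+1.236578
r₁ = λ·B[:,0] = (+0.89374,-0.19487,+0.40405); r₂ = λ·B[:,1] = (+0.34490,+0.87445,-0.34115)
r₃ = r₁×r₂ = (-0.28684,+0.44426,+0.84874); SVD([r₁ r₂ r₃]) → R = UVᵀ:
  R  [+0.89374 +0.34490 -0.28684]
  R  [-0.19487 +0.87445 +0.44426]
  R  [+0.40405 -0.34115 +0.84874]
t = (+0.60356, +0.05991, +1.23658) m
tr R = 2.616927; θ = arccos((tr R − 1)/2) = 0.629259 rad = 36.054°
axis k = ((R−Rᵀ)₃₂, (R−Rᵀ)₁₃, (R−Rᵀ)₂₁) / (2 sinθ) = (-0.667246, -0.586944, -0.458563)
rvec = θ·k = (-0.419871, -0.369340, -0.288555)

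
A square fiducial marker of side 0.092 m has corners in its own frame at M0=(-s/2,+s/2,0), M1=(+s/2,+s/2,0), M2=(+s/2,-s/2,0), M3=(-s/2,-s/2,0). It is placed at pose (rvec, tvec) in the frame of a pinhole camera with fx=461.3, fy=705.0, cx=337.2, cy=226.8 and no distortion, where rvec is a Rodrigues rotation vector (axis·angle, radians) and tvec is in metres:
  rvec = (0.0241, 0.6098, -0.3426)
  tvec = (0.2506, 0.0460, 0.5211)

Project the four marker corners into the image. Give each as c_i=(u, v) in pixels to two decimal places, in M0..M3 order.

c0=(532.61, 361.15) c1=(619.35, 334.69) c2=(587.85, 210.44) c3=(505.21, 248.29)

Intrinsics K: fx=461.3, fy=705.0, cx=337.2, cy=226.8
Marker side s = 0.092 m; corners in marker frame (Z=0):
  M0 = (-0.0460, +0.0460, 0)
  M1 = (+0.0460, +0.0460, 0)
  M2 = (+0.0460, -0.0460, 0)
  M3 = (-0.0460, -0.0460, 0)
rvec = (0.0241, 0.6098, -0.3426), |rvec| = θ = 0.69987 rad = 40.099°
Rodrigues: sinθ=0.64411, 1−cosθ=0.23507; R = I + sinθ·[k]× + (1−cosθ)·[k]×²:
    [+0.76521 +0.32236 +0.55726]
    [-0.30826 +0.94339 -0.12244]
    [-0.56519 -0.07808 +0.82126]
t = (0.2506, 0.0460, 0.5211) m
M0: Pc = R·M0+t = (+0.23023, +0.10358, +0.54351); u = 461.3·(+0.23023)/0.54351 + 337.2 = 532.6064, v = 705.0·(+0.10358)/0.54351 + 226.8 = 361.1514
M1: Pc = R·M1+t = (+0.30063, +0.07522, +0.49151); u = 461.3·(+0.30063)/0.49151 + 337.2 = 619.3507, v = 705.0·(+0.07522)/0.49151 + 226.8 = 334.6869
M2: Pc = R·M2+t = (+0.27097, -0.01158, +0.49869); u = 461.3·(+0.27097)/0.49869 + 337.2 = 587.8528, v = 705.0·(-0.01158)/0.49869 + 226.8 = 210.4354
M3: Pc = R·M3+t = (+0.20057, +0.01678, +0.55069); u = 461.3·(+0.20057)/0.55069 + 337.2 = 505.2141, v = 705.0·(+0.01678)/0.55069 + 226.8 = 248.2868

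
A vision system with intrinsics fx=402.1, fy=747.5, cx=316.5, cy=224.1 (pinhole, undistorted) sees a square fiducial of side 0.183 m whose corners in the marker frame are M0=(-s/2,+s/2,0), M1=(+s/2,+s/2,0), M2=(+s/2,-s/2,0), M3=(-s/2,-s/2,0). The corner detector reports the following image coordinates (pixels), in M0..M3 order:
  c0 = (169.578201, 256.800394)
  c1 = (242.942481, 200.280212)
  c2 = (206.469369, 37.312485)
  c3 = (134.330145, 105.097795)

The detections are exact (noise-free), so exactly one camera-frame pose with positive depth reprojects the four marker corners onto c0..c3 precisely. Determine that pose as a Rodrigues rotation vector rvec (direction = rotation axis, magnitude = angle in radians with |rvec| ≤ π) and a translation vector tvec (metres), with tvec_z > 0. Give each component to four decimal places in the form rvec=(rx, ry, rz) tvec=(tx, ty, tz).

rvec=(0.1238, 0.2784, -0.3704) tvec=(-0.2607, -0.0788, 0.8112)

Intrinsics K: fx=402.1, fy=747.5, cx=316.5, cy=224.1
Marker side s = 0.183 m; corners in marker frame (Z=0):
  M0 = (-0.0915, +0.0915, 0)
  M1 = (+0.0915, +0.0915, 0)
  M2 = (+0.0915, -0.0915, 0)
  M3 = (-0.0915, -0.0915, 0)
Detected image corners:
  c0 = (169.578201, 256.800394) px
  c1 = (242.942481, 200.280212) px
  c2 = (206.469369, 37.312485) px
  c3 = (134.330145, 105.097795) px
Planar DLT: solve 8×8 A·h = b for H (H[2,2]=1):
  H  [+330.17091 +211.74588 +187.27726]
  H  [-393.03596 +871.39704 +151.49799]
  H  [-0.35791 +0.08441 +1.00000]
B = K⁻¹H; ‖b₁‖=1.232675, ‖b₂‖=1.232675; λ = 2/(‖b₁‖+‖b₂‖) = 0.811244, sign → tz>0 ⇒ λ=+0.811244
r₁ = λ·B[:,0] = (+0.89467,-0.33950,-0.29035); r₂ = λ·B[:,1] = (+0.37330,+0.92518,+0.06847)
r₃ = r₁×r₂ = (+0.24538,-0.16965,+0.95447); SVD([r₁ r₂ r₃]) → R = UVᵀ:
  R  [+0.89467 +0.37330 +0.24538]
  R  [-0.33950 +0.92518 -0.16965]
  R  [-0.29035 +0.06847 +0.95447]
t = (-0.26071, -0.07879, +0.81124) m
tr R = 2.774313; θ = arccos((tr R − 1)/2) = 0.479650 rad = 27.482°
axis k = ((R−Rᵀ)₃₂, (R−Rᵀ)₁₃, (R−Rᵀ)₂₁) / (2 sinθ) = (+0.258007, +0.580468, -0.772327)
rvec = θ·k = (+0.123753, +0.278421, -0.370447)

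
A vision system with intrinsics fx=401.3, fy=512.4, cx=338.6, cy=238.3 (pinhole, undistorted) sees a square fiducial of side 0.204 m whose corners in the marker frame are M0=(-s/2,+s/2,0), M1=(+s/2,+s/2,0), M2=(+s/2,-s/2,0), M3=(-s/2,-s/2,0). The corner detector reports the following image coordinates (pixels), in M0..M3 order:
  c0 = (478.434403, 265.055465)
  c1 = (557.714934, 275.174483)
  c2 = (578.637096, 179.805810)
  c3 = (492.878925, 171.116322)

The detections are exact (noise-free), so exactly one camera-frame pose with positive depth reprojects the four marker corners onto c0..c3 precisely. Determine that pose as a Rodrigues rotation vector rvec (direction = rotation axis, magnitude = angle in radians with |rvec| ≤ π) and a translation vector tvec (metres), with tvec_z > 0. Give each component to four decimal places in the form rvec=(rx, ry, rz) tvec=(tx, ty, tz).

rvec=(0.3797, 0.1314, 0.0743) tvec=(0.4839, -0.0279, 1.0354)

Intrinsics K: fx=401.3, fy=512.4, cx=338.6, cy=238.3
Marker side s = 0.204 m; corners in marker frame (Z=0):
  M0 = (-0.1020, +0.1020, 0)
  M1 = (+0.1020, +0.1020, 0)
  M2 = (+0.1020, -0.1020, 0)
  M3 = (-0.1020, -0.1020, 0)
Detected image corners:
  c0 = (478.434403, 265.055465) px
  c1 = (557.714934, 275.174483) px
  c2 = (578.637096, 179.805810) px
  c3 = (492.878925, 171.116322) px
Planar DLT: solve 8×8 A·h = b for H (H[2,2]=1):
  H  [+346.00110 +103.83842 +526.12794]
  H  [+21.73873 +544.43049 +224.47913]
  H  [-0.10992 +0.36124 +1.00000]
B = K⁻¹H; ‖b₁‖=0.965796, ‖b₂‖=0.965796; λ = 2/(‖b₁‖+‖b₂‖) = 1.035415, sign → tz>0 ⇒ λ=+1.035415
r₁ = λ·B[:,0] = (+0.98877,+0.09686,-0.11382); r₂ = λ·B[:,1] = (-0.04767,+0.92619,+0.37403)
r₃ = r₁×r₂ = (+0.14164,-0.36441,+0.92040); SVD([r₁ r₂ r₃]) → R = UVᵀ:
  R  [+0.98877 -0.04767 +0.14164]
  R  [+0.09686 +0.92619 -0.36441]
  R  [-0.11382 +0.37403 +0.92040]
t = (+0.48385, -0.02793, +1.03541) m
tr R = 2.835362; θ = arccos((tr R − 1)/2) = 0.408592 rad = 23.411°
axis k = ((R−Rᵀ)₃₂, (R−Rᵀ)₁₃, (R−Rᵀ)₂₁) / (2 sinθ) = (+0.929282, +0.321482, +0.181888)
rvec = θ·k = (+0.379697, +0.131355, +0.074318)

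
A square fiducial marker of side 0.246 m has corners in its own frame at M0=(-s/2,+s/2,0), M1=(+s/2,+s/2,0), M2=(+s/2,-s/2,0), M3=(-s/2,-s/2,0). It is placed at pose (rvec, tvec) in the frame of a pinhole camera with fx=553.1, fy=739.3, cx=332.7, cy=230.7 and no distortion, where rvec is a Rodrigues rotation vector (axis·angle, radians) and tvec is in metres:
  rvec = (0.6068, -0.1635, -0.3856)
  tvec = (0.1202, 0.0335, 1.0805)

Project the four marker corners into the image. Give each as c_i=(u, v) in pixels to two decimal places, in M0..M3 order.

Intrinsics K: fx=553.1, fy=739.3, cx=332.7, cy=230.7
Marker side s = 0.246 m; corners in marker frame (Z=0):
  M0 = (-0.1230, +0.1230, 0)
  M1 = (+0.1230, +0.1230, 0)
  M2 = (+0.1230, -0.1230, 0)
  M3 = (-0.1230, -0.1230, 0)
rvec = (0.6068, -0.1635, -0.3856), |rvec| = θ = 0.73731 rad = 42.245°
Rodrigues: sinθ=0.67230, 1−cosθ=0.25972; R = I + sinθ·[k]× + (1−cosθ)·[k]×²:
    [+0.91619 +0.30420 -0.26087]
    [-0.39900 +0.75305 -0.52318]
    [+0.03730 +0.58342 +0.81132]
t = (0.1202, 0.0335, 1.0805) m
M0: Pc = R·M0+t = (+0.04493, +0.17520, +1.14767); u = 553.1·(+0.04493)/1.14767 + 332.7 = 354.3508, v = 739.3·(+0.17520)/1.14767 + 230.7 = 343.5606
M1: Pc = R·M1+t = (+0.27031, +0.07705, +1.15685); u = 553.1·(+0.27031)/1.15685 + 332.7 = 461.9370, v = 739.3·(+0.07705)/1.15685 + 230.7 = 279.9389
M2: Pc = R·M2+t = (+0.19547, -0.10820, +1.01333); u = 553.1·(+0.19547)/1.01333 + 332.7 = 439.3952, v = 739.3·(-0.10820)/1.01333 + 230.7 = 151.7582
M3: Pc = R·M3+t = (-0.02991, -0.01005, +1.00415); u = 553.1·(-0.02991)/1.00415 + 332.7 = 316.2260, v = 739.3·(-0.01005)/1.00415 + 230.7 = 223.3019

c0=(354.35, 343.56) c1=(461.94, 279.94) c2=(439.40, 151.76) c3=(316.23, 223.30)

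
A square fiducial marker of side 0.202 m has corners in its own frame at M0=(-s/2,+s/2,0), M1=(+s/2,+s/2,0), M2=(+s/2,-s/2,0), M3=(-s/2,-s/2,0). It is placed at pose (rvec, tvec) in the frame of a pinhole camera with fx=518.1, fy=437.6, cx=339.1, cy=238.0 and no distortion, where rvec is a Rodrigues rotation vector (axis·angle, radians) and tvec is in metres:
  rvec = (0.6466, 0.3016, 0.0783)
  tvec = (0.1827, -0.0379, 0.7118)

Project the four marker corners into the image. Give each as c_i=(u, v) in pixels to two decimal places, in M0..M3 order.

c0=(396.59, 252.20) c1=(534.04, 272.70) c2=(568.44, 166.83) c3=(403.61, 150.61)

Intrinsics K: fx=518.1, fy=437.6, cx=339.1, cy=238.0
Marker side s = 0.202 m; corners in marker frame (Z=0):
  M0 = (-0.1010, +0.1010, 0)
  M1 = (+0.1010, +0.1010, 0)
  M2 = (+0.1010, -0.1010, 0)
  M3 = (-0.1010, -0.1010, 0)
rvec = (0.6466, 0.3016, 0.0783), |rvec| = θ = 0.71776 rad = 41.125°
Rodrigues: sinθ=0.65770, 1−cosθ=0.24672; R = I + sinθ·[k]× + (1−cosθ)·[k]×²:
    [+0.95350 +0.02164 +0.30061]
    [+0.16514 +0.79684 -0.58118]
    [-0.25212 +0.60380 +0.75621]
t = (0.1827, -0.0379, 0.7118) m
M0: Pc = R·M0+t = (+0.08858, +0.02590, +0.79825); u = 518.1·(+0.08858)/0.79825 + 339.1 = 396.5941, v = 437.6·(+0.02590)/0.79825 + 238.0 = 252.1993
M1: Pc = R·M1+t = (+0.28119, +0.05926, +0.74732); u = 518.1·(+0.28119)/0.74732 + 339.1 = 534.0424, v = 437.6·(+0.05926)/0.74732 + 238.0 = 272.7002
M2: Pc = R·M2+t = (+0.27682, -0.10170, +0.62535); u = 518.1·(+0.27682)/0.62535 + 339.1 = 568.4415, v = 437.6·(-0.10170)/0.62535 + 238.0 = 166.8326
M3: Pc = R·M3+t = (+0.08421, -0.13506, +0.67628); u = 518.1·(+0.08421)/0.67628 + 339.1 = 403.6137, v = 437.6·(-0.13506)/0.67628 + 238.0 = 150.6068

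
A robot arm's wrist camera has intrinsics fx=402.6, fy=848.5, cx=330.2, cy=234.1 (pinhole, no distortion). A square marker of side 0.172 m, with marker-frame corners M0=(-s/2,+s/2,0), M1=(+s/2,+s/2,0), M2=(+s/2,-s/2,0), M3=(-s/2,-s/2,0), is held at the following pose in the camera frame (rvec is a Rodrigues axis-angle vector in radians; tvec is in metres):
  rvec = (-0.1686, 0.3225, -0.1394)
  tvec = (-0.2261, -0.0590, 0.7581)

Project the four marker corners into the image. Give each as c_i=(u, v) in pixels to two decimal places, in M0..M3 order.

c0=(174.27, 277.14) c1=(253.75, 247.10) c2=(246.94, 56.07) c3=(171.09, 97.34)

Intrinsics K: fx=402.6, fy=848.5, cx=330.2, cy=234.1
Marker side s = 0.172 m; corners in marker frame (Z=0):
  M0 = (-0.0860, +0.0860, 0)
  M1 = (+0.0860, +0.0860, 0)
  M2 = (+0.0860, -0.0860, 0)
  M3 = (-0.0860, -0.0860, 0)
rvec = (-0.1686, 0.3225, -0.1394), |rvec| = θ = 0.38970 rad = 22.328°
Rodrigues: sinθ=0.37991, 1−cosθ=0.07498; R = I + sinθ·[k]× + (1−cosθ)·[k]×²:
    [+0.93906 +0.10905 +0.32600]
    [-0.16274 +0.97637 +0.14217]
    [-0.30280 -0.18656 +0.93462]
t = (-0.2261, -0.0590, 0.7581) m
M0: Pc = R·M0+t = (-0.29748, +0.03896, +0.76810); u = 402.6·(-0.29748)/0.76810 + 330.2 = 174.2748, v = 848.5·(+0.03896)/0.76810 + 234.1 = 277.1426
M1: Pc = R·M1+t = (-0.13596, +0.01097, +0.71602); u = 402.6·(-0.13596)/0.71602 + 330.2 = 253.7513, v = 848.5·(+0.01097)/0.71602 + 234.1 = 247.1023
M2: Pc = R·M2+t = (-0.15472, -0.15696, +0.74810); u = 402.6·(-0.15472)/0.74810 + 330.2 = 246.9360, v = 848.5·(-0.15696)/0.74810 + 234.1 = 56.0714
M3: Pc = R·M3+t = (-0.31624, -0.12897, +0.80018); u = 402.6·(-0.31624)/0.80018 + 330.2 = 171.0901, v = 848.5·(-0.12897)/0.80018 + 234.1 = 97.3405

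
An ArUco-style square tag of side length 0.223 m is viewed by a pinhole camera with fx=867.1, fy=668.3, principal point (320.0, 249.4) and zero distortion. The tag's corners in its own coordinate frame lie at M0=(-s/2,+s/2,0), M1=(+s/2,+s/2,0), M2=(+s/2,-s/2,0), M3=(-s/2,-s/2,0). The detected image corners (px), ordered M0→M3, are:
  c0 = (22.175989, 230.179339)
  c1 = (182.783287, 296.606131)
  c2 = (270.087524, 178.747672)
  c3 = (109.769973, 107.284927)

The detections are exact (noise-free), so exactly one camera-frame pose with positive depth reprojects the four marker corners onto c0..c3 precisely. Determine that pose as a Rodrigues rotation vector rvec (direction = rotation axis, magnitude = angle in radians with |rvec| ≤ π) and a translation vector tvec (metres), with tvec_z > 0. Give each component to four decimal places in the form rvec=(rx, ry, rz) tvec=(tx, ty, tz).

rvec=(0.1169, -0.1344, 0.5192) tvec=(-0.2141, -0.0726, 1.0740)

Intrinsics K: fx=867.1, fy=668.3, cx=320.0, cy=249.4
Marker side s = 0.223 m; corners in marker frame (Z=0):
  M0 = (-0.1115, +0.1115, 0)
  M1 = (+0.1115, +0.1115, 0)
  M2 = (+0.1115, -0.1115, 0)
  M3 = (-0.1115, -0.1115, 0)
Detected image corners:
  c0 = (22.175989, 230.179339) px
  c1 = (182.783287, 296.606131) px
  c2 = (270.087524, 178.747672) px
  c3 = (109.769973, 107.284927) px
Planar DLT: solve 8×8 A·h = b for H (H[2,2]=1):
  H  [+740.98778 -381.64814 +147.16504]
  H  [+338.85021 +554.19953 +204.24914]
  H  [+0.14651 +0.07175 +1.00000]
B = K⁻¹H; ‖b₁‖=0.931062, ‖b₂‖=0.931062; λ = 2/(‖b₁‖+‖b₂‖) = 1.074042, sign → tz>0 ⇒ λ=+1.074042
r₁ = λ·B[:,0] = (+0.85976,+0.48585,+0.15736); r₂ = λ·B[:,1] = (-0.50117,+0.86191,+0.07706)
r₃ = r₁×r₂ = (-0.09819,-0.14511,+0.98453); SVD([r₁ r₂ r₃]) → R = UVᵀ:
  R  [+0.85976 -0.50117 -0.09819]
  R  [+0.48585 +0.86191 -0.14511]
  R  [+0.15736 +0.07706 +0.98453]
t = (-0.21408, -0.07256, +1.07404) m
tr R = 2.706201; θ = arccos((tr R − 1)/2) = 0.548897 rad = 31.449°
axis k = ((R−Rᵀ)₃₂, (R−Rᵀ)₁₃, (R−Rᵀ)₂₁) / (2 sinθ) = (+0.212914, -0.244893, +0.945883)
rvec = θ·k = (+0.116868, -0.134421, +0.519192)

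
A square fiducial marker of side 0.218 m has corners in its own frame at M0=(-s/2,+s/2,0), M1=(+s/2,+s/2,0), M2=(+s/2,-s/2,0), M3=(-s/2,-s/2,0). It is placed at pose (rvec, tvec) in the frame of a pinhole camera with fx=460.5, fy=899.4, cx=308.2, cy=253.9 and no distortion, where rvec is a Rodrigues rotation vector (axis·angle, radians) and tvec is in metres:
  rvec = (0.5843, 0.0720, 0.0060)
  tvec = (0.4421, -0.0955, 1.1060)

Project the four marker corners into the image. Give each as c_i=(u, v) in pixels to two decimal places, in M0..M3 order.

c0=(439.68, 248.21) c1=(527.72, 252.55) c2=(551.69, 94.94) c3=(453.27, 92.26)

Intrinsics K: fx=460.5, fy=899.4, cx=308.2, cy=253.9
Marker side s = 0.218 m; corners in marker frame (Z=0):
  M0 = (-0.1090, +0.1090, 0)
  M1 = (+0.1090, +0.1090, 0)
  M2 = (+0.1090, -0.1090, 0)
  M3 = (-0.1090, -0.1090, 0)
rvec = (0.5843, 0.0720, 0.0060), |rvec| = θ = 0.58875 rad = 33.733°
Rodrigues: sinθ=0.55532, 1−cosθ=0.16836; R = I + sinθ·[k]× + (1−cosθ)·[k]×²:
    [+0.99746 +0.01477 +0.06961]
    [+0.02609 +0.83415 -0.55091]
    [-0.06621 +0.55133 +0.83165]
t = (0.4421, -0.0955, 1.1060) m
M0: Pc = R·M0+t = (+0.33499, -0.00742, +1.17331); u = 460.5·(+0.33499)/1.17331 + 308.2 = 439.6752, v = 899.4·(-0.00742)/1.17331 + 253.9 = 248.2111
M1: Pc = R·M1+t = (+0.55243, -0.00173, +1.15888); u = 460.5·(+0.55243)/1.15888 + 308.2 = 527.7190, v = 899.4·(-0.00173)/1.15888 + 253.9 = 252.5550
M2: Pc = R·M2+t = (+0.54921, -0.18358, +1.03869); u = 460.5·(+0.54921)/1.03869 + 308.2 = 551.6925, v = 899.4·(-0.18358)/1.03869 + 253.9 = 94.9393
M3: Pc = R·M3+t = (+0.33177, -0.18927, +1.05312); u = 460.5·(+0.33177)/1.05312 + 308.2 = 453.2718, v = 899.4·(-0.18927)/1.05312 + 253.9 = 92.2599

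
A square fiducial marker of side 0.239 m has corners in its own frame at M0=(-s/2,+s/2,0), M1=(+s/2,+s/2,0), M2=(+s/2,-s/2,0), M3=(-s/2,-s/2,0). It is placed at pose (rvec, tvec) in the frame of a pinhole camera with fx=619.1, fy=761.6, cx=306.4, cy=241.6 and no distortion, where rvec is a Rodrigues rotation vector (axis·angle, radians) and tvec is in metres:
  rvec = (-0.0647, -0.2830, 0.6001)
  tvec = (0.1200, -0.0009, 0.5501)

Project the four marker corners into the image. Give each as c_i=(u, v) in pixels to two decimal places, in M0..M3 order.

Intrinsics K: fx=619.1, fy=761.6, cx=306.4, cy=241.6
Marker side s = 0.239 m; corners in marker frame (Z=0):
  M0 = (-0.1195, +0.1195, 0)
  M1 = (+0.1195, +0.1195, 0)
  M2 = (+0.1195, -0.1195, 0)
  M3 = (-0.1195, -0.1195, 0)
rvec = (-0.0647, -0.2830, 0.6001), |rvec| = θ = 0.66663 rad = 38.195°
Rodrigues: sinθ=0.61834, 1−cosθ=0.21409; R = I + sinθ·[k]× + (1−cosθ)·[k]×²:
    [+0.78793 -0.54781 -0.28121]
    [+0.56545 +0.82449 -0.02180]
    [+0.24380 -0.14183 +0.95940]
t = (0.1200, -0.0009, 0.5501) m
M0: Pc = R·M0+t = (-0.03962, +0.03006, +0.50402); u = 619.1·(-0.03962)/0.50402 + 306.4 = 257.7330, v = 761.6·(+0.03006)/0.50402 + 241.6 = 287.0156
M1: Pc = R·M1+t = (+0.14869, +0.16520, +0.56228); u = 619.1·(+0.14869)/0.56228 + 306.4 = 470.1186, v = 761.6·(+0.16520)/0.56228 + 241.6 = 465.3568
M2: Pc = R·M2+t = (+0.27962, -0.03186, +0.59618); u = 619.1·(+0.27962)/0.59618 + 306.4 = 596.7694, v = 761.6·(-0.03186)/0.59618 + 241.6 = 200.9058
M3: Pc = R·M3+t = (+0.09131, -0.16700, +0.53792); u = 619.1·(+0.09131)/0.53792 + 306.4 = 411.4863, v = 761.6·(-0.16700)/0.53792 + 241.6 = 5.1575

c0=(257.73, 287.02) c1=(470.12, 465.36) c2=(596.77, 200.91) c3=(411.49, 5.16)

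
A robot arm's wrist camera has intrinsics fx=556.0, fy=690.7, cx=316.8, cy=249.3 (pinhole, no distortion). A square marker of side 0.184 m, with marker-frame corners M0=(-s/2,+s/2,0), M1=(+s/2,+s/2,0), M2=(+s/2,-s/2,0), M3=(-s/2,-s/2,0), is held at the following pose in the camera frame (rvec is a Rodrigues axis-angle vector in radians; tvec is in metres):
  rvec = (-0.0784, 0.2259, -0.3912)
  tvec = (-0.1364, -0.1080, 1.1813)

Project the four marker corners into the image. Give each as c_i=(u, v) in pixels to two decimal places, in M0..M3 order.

Intrinsics K: fx=556.0, fy=690.7, cx=316.8, cy=249.3
Marker side s = 0.184 m; corners in marker frame (Z=0):
  M0 = (-0.0920, +0.0920, 0)
  M1 = (+0.0920, +0.0920, 0)
  M2 = (+0.0920, -0.0920, 0)
  M3 = (-0.0920, -0.0920, 0)
rvec = (-0.0784, 0.2259, -0.3912), |rvec| = θ = 0.45849 rad = 26.270°
Rodrigues: sinθ=0.44260, 1−cosθ=0.10328; R = I + sinθ·[k]× + (1−cosθ)·[k]×²:
    [+0.89974 +0.36894 +0.23314]
    [-0.38634 +0.92179 +0.03226]
    [-0.20300 -0.11910 +0.97191]
t = (-0.1364, -0.1080, 1.1813) m
M0: Pc = R·M0+t = (-0.18523, +0.01235, +1.18902); u = 556.0·(-0.18523)/1.18902 + 316.8 = 230.1823, v = 690.7·(+0.01235)/1.18902 + 249.3 = 256.4730
M1: Pc = R·M1+t = (-0.01968, -0.05874, +1.15167); u = 556.0·(-0.01968)/1.15167 + 316.8 = 307.2981, v = 690.7·(-0.05874)/1.15167 + 249.3 = 214.0724
M2: Pc = R·M2+t = (-0.08757, -0.22835, +1.17358); u = 556.0·(-0.08757)/1.17358 + 316.8 = 275.3144, v = 690.7·(-0.22835)/1.17358 + 249.3 = 114.9079
M3: Pc = R·M3+t = (-0.25312, -0.15726, +1.21093); u = 556.0·(-0.25312)/1.21093 + 316.8 = 200.5807, v = 690.7·(-0.15726)/1.21093 + 249.3 = 159.6000

c0=(230.18, 256.47) c1=(307.30, 214.07) c2=(275.31, 114.91) c3=(200.58, 159.60)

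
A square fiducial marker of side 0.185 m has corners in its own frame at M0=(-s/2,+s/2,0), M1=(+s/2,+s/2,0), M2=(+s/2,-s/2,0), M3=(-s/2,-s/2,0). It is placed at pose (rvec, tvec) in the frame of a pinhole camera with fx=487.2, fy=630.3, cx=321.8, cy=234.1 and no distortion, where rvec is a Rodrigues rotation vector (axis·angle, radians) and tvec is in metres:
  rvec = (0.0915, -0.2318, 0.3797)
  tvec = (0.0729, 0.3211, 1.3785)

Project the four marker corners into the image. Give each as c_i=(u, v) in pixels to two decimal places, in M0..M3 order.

Intrinsics K: fx=487.2, fy=630.3, cx=321.8, cy=234.1
Marker side s = 0.185 m; corners in marker frame (Z=0):
  M0 = (-0.0925, +0.0925, 0)
  M1 = (+0.0925, +0.0925, 0)
  M2 = (+0.0925, -0.0925, 0)
  M3 = (-0.0925, -0.0925, 0)
rvec = (0.0915, -0.2318, 0.3797), |rvec| = θ = 0.45418 rad = 26.022°
Rodrigues: sinθ=0.43872, 1−cosθ=0.10138; R = I + sinθ·[k]× + (1−cosθ)·[k]×²:
    [+0.90274 -0.37720 -0.20684]
    [+0.35636 +0.92503 -0.13164]
    [+0.24099 +0.04513 +0.96948]
t = (0.0729, 0.3211, 1.3785) m
M0: Pc = R·M0+t = (-0.04549, +0.37370, +1.36038); u = 487.2·(-0.04549)/1.36038 + 321.8 = 305.5068, v = 630.3·(+0.37370)/1.36038 + 234.1 = 407.2457
M1: Pc = R·M1+t = (+0.12151, +0.43963, +1.40497); u = 487.2·(+0.12151)/1.40497 + 321.8 = 363.9367, v = 630.3·(+0.43963)/1.40497 + 234.1 = 431.3273
M2: Pc = R·M2+t = (+0.19129, +0.26850, +1.39662); u = 487.2·(+0.19129)/1.39662 + 321.8 = 388.5318, v = 630.3·(+0.26850)/1.39662 + 234.1 = 355.2743
M3: Pc = R·M3+t = (+0.02429, +0.20257, +1.35203); u = 487.2·(+0.02429)/1.35203 + 321.8 = 330.5521, v = 630.3·(+0.20257)/1.35203 + 234.1 = 328.5362

c0=(305.51, 407.25) c1=(363.94, 431.33) c2=(388.53, 355.27) c3=(330.55, 328.54)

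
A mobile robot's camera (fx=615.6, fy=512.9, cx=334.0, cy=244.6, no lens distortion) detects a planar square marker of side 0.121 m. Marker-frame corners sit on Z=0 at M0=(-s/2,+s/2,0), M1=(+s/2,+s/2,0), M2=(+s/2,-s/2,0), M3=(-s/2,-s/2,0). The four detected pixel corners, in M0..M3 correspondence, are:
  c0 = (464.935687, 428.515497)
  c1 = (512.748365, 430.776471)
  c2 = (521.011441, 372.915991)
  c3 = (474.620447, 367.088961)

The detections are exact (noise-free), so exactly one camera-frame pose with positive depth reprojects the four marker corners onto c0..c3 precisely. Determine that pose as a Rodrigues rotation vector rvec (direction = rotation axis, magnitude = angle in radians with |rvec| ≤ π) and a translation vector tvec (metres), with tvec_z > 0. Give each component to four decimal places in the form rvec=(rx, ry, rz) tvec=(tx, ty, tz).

Intrinsics K: fx=615.6, fy=512.9, cx=334.0, cy=244.6
Marker side s = 0.121 m; corners in marker frame (Z=0):
  M0 = (-0.0605, +0.0605, 0)
  M1 = (+0.0605, +0.0605, 0)
  M2 = (+0.0605, -0.0605, 0)
  M3 = (-0.0605, -0.0605, 0)
Detected image corners:
  c0 = (464.935687, 428.515497) px
  c1 = (512.748365, 430.776471) px
  c2 = (521.011441, 372.915991) px
  c3 = (474.620447, 367.088961) px
Planar DLT: solve 8×8 A·h = b for H (H[2,2]=1):
  H  [+638.11322 -149.62504 +494.08947]
  H  [+235.27914 +431.16865 +399.60932]
  H  [+0.50452 -0.15333 +1.00000]
B = K⁻¹H; ‖b₁‖=0.940234, ‖b₂‖=0.940234; λ = 2/(‖b₁‖+‖b₂‖) = 1.063565, sign → tz>0 ⇒ λ=+1.063565
r₁ = λ·B[:,0] = (+0.81133,+0.23198,+0.53659); r₂ = λ·B[:,1] = (-0.17003,+0.97185,-0.16307)
r₃ = r₁×r₂ = (-0.55932,+0.04107,+0.82793); SVD([r₁ r₂ r₃]) → R = UVᵀ:
  R  [+0.81133 -0.17003 -0.55932]
  R  [+0.23198 +0.97185 +0.04107]
  R  [+0.53659 -0.16307 +0.82793]
t = (+0.27658, +0.32143, +1.06357) m
tr R = 2.611113; θ = arccos((tr R − 1)/2) = 0.634182 rad = 36.336°
axis k = ((R−Rᵀ)₃₂, (R−Rᵀ)₁₃, (R−Rᵀ)₂₁) / (2 sinθ) = (-0.172263, -0.924793, +0.339240)
rvec = θ·k = (-0.109246, -0.586487, +0.215140)

rvec=(-0.1092, -0.5865, 0.2151) tvec=(0.2766, 0.3214, 1.0636)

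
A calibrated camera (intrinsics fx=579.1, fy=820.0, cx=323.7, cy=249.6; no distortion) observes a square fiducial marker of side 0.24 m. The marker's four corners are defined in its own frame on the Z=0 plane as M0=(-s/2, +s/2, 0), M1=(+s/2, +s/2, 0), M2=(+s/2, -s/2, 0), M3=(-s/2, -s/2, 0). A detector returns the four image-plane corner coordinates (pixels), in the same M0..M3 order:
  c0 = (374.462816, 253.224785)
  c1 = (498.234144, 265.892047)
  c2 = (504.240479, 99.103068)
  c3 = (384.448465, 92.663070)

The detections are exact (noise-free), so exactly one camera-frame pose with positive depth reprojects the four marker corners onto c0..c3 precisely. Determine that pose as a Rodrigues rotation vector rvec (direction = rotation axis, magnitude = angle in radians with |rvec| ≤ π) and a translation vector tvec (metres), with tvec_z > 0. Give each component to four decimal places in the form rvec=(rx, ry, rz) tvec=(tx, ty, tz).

Intrinsics K: fx=579.1, fy=820.0, cx=323.7, cy=249.6
Marker side s = 0.24 m; corners in marker frame (Z=0):
  M0 = (-0.1200, +0.1200, 0)
  M1 = (+0.1200, +0.1200, 0)
  M2 = (+0.1200, -0.1200, 0)
  M3 = (-0.1200, -0.1200, 0)
Detected image corners:
  c0 = (374.462816, 253.224785) px
  c1 = (498.234144, 265.892047) px
  c2 = (504.240479, 99.103068) px
  c3 = (384.448465, 92.663070) px
Planar DLT: solve 8×8 A·h = b for H (H[2,2]=1):
  H  [+441.22421 -97.75569 +439.32045]
  H  [+12.92050 +655.80016 +176.20098]
  H  [-0.15000 -0.14600 +1.00000]
B = K⁻¹H; ‖b₁‖=0.861154, ‖b₂‖=0.861154; λ = 2/(‖b₁‖+‖b₂‖) = 1.161232, sign → tz>0 ⇒ λ=+1.161232
r₁ = λ·B[:,0] = (+0.98213,+0.07132,-0.17419); r₂ = λ·B[:,1] = (-0.10126,+0.98031,-0.16954)
r₃ = r₁×r₂ = (+0.15867,+0.18415,+0.97001); SVD([r₁ r₂ r₃]) → R = UVᵀ:
  R  [+0.98213 -0.10126 +0.15867]
  R  [+0.07132 +0.98031 +0.18415]
  R  [-0.17419 -0.16954 +0.97001]
t = (+0.23185, -0.10394, +1.16123) m
tr R = 2.932442; θ = arccos((tr R − 1)/2) = 0.260657 rad = 14.935°
axis k = ((R−Rᵀ)₃₂, (R−Rᵀ)₁₃, (R−Rᵀ)₂₁) / (2 sinθ) = (-0.686189, +0.645788, +0.334818)
rvec = θ·k = (-0.178860, +0.168330, +0.087273)

rvec=(-0.1789, 0.1683, 0.0873) tvec=(0.2318, -0.1039, 1.1612)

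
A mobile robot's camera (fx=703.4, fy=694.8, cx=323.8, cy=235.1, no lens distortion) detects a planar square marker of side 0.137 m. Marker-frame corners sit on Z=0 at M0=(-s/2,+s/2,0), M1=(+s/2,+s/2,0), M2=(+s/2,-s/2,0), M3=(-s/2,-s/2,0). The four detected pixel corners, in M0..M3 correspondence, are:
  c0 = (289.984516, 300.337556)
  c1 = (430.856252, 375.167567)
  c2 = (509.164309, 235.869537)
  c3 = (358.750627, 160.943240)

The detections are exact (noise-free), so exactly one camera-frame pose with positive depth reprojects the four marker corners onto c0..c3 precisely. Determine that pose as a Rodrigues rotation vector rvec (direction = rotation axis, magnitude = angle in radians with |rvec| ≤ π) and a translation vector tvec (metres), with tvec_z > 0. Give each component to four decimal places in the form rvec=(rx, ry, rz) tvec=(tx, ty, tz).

Intrinsics K: fx=703.4, fy=694.8, cx=323.8, cy=235.1
Marker side s = 0.137 m; corners in marker frame (Z=0):
  M0 = (-0.0685, +0.0685, 0)
  M1 = (+0.0685, +0.0685, 0)
  M2 = (+0.0685, -0.0685, 0)
  M3 = (-0.0685, -0.0685, 0)
Detected image corners:
  c0 = (289.984516, 300.337556) px
  c1 = (430.856252, 375.167567) px
  c2 = (509.164309, 235.869537) px
  c3 = (358.750627, 160.943240) px
Planar DLT: solve 8×8 A·h = b for H (H[2,2]=1):
  H  [+983.47478 -386.09176 +395.24797]
  H  [+493.42304 +1118.50813 +269.37610]
  H  [-0.19816 +0.37816 +1.00000]
B = K⁻¹H; ‖b₁‖=1.691637, ‖b₂‖=1.691637; λ = 2/(‖b₁‖+‖b₂‖) = 0.591143, sign → tz>0 ⇒ λ=+0.591143
r₁ = λ·B[:,0] = (+0.88045,+0.45945,-0.11714); r₂ = λ·B[:,1] = (-0.42738,+0.87600,+0.22355)
r₃ = r₁×r₂ = (+0.20533,-0.14676,+0.96763); SVD([r₁ r₂ r₃]) → R = UVᵀ:
  R  [+0.88045 -0.42738 +0.20533]
  R  [+0.45945 +0.87600 -0.14676]
  R  [-0.11714 +0.22355 +0.96763]
t = (+0.06005, +0.02916, +0.59114) m
tr R = 2.724070; θ = arccos((tr R − 1)/2) = 0.531525 rad = 30.454°
axis k = ((R−Rᵀ)₃₂, (R−Rᵀ)₁₃, (R−Rᵀ)₂₁) / (2 sinθ) = (+0.365304, +0.318113, +0.874847)
rvec = θ·k = (+0.194168, +0.169085, +0.465003)

rvec=(0.1942, 0.1691, 0.4650) tvec=(0.0600, 0.0292, 0.5911)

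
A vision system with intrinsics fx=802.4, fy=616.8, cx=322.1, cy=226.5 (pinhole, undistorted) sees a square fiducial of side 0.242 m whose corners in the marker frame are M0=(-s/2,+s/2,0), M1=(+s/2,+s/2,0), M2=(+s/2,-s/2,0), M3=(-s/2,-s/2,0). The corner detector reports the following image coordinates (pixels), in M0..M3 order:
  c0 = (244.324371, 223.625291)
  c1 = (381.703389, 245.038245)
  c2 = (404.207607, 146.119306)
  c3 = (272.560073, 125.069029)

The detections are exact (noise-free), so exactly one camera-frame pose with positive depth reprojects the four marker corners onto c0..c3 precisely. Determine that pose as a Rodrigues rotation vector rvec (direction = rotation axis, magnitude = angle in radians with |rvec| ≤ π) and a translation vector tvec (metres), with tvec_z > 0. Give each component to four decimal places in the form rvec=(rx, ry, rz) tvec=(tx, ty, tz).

rvec=(-0.2419, -0.0552, 0.1957) tvec=(0.0071, -0.0975, 1.4144)

Intrinsics K: fx=802.4, fy=616.8, cx=322.1, cy=226.5
Marker side s = 0.242 m; corners in marker frame (Z=0):
  M0 = (-0.1210, +0.1210, 0)
  M1 = (+0.1210, +0.1210, 0)
  M2 = (+0.1210, -0.1210, 0)
  M3 = (-0.1210, -0.1210, 0)
Detected image corners:
  c0 = (244.324371, 223.625291) px
  c1 = (381.703389, 245.038245) px
  c2 = (404.207607, 146.119306) px
  c3 = (272.560073, 125.069029) px
Planar DLT: solve 8×8 A·h = b for H (H[2,2]=1):
  H  [+562.69325 -160.81023 +326.14019]
  H  [+91.75023 +376.20250 +183.96375]
  H  [+0.02180 -0.17196 +1.00000]
B = K⁻¹H; ‖b₁‖=0.707007, ‖b₂‖=0.707007; λ = 2/(‖b₁‖+‖b₂‖) = 1.414414, sign → tz>0 ⇒ λ=+1.414414
r₁ = λ·B[:,0] = (+0.97950,+0.19907,+0.03083); r₂ = λ·B[:,1] = (-0.18583,+0.95200,-0.24322)
r₃ = r₁×r₂ = (-0.07777,+0.23251,+0.96948); SVD([r₁ r₂ r₃]) → R = UVᵀ:
  R  [+0.97950 -0.18583 -0.07777]
  R  [+0.19907 +0.95200 +0.23251]
  R  [+0.03083 -0.24322 +0.96948]
t = (+0.00712, -0.09754, +1.41441) m
tr R = 2.900983; θ = arccos((tr R − 1)/2) = 0.315982 rad = 18.104°
axis k = ((R−Rᵀ)₃₂, (R−Rᵀ)₁₃, (R−Rᵀ)₂₁) / (2 sinθ) = (-0.765449, -0.174743, +0.619316)
rvec = θ·k = (-0.241868, -0.055216, +0.195693)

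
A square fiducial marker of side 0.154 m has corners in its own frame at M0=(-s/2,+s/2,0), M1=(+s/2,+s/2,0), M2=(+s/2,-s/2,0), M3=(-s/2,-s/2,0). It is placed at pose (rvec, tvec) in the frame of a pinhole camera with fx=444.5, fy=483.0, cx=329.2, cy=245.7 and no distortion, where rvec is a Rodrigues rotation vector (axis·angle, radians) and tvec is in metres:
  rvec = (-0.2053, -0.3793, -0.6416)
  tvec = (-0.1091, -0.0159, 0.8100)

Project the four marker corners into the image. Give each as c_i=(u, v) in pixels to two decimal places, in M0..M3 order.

Intrinsics K: fx=444.5, fy=483.0, cx=329.2, cy=245.7
Marker side s = 0.154 m; corners in marker frame (Z=0):
  M0 = (-0.0770, +0.0770, 0)
  M1 = (+0.0770, +0.0770, 0)
  M2 = (+0.0770, -0.0770, 0)
  M3 = (-0.0770, -0.0770, 0)
rvec = (-0.2053, -0.3793, -0.6416), |rvec| = θ = 0.77309 rad = 44.295°
Rodrigues: sinθ=0.69835, 1−cosθ=0.28424; R = I + sinθ·[k]× + (1−cosθ)·[k]×²:
    [+0.73580 +0.61661 -0.27999]
    [-0.54254 +0.78418 +0.30119]
    [+0.40528 -0.06971 +0.91153]
t = (-0.1091, -0.0159, 0.8100) m
M0: Pc = R·M0+t = (-0.11828, +0.08626, +0.77343); u = 444.5·(-0.11828)/0.77343 + 329.2 = 261.2238, v = 483.0·(+0.08626)/0.77343 + 245.7 = 299.5671
M1: Pc = R·M1+t = (-0.00496, +0.00271, +0.83584); u = 444.5·(-0.00496)/0.83584 + 329.2 = 326.5598, v = 483.0·(+0.00271)/0.83584 + 245.7 = 247.2639
M2: Pc = R·M2+t = (-0.09992, -0.11806, +0.84657); u = 444.5·(-0.09992)/0.84657 + 329.2 = 276.7352, v = 483.0·(-0.11806)/0.84657 + 245.7 = 178.3443
M3: Pc = R·M3+t = (-0.21324, -0.03451, +0.78416); u = 444.5·(-0.21324)/0.78416 + 329.2 = 208.3281, v = 483.0·(-0.03451)/0.78416 + 245.7 = 224.4460

c0=(261.22, 299.57) c1=(326.56, 247.26) c2=(276.74, 178.34) c3=(208.33, 224.45)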